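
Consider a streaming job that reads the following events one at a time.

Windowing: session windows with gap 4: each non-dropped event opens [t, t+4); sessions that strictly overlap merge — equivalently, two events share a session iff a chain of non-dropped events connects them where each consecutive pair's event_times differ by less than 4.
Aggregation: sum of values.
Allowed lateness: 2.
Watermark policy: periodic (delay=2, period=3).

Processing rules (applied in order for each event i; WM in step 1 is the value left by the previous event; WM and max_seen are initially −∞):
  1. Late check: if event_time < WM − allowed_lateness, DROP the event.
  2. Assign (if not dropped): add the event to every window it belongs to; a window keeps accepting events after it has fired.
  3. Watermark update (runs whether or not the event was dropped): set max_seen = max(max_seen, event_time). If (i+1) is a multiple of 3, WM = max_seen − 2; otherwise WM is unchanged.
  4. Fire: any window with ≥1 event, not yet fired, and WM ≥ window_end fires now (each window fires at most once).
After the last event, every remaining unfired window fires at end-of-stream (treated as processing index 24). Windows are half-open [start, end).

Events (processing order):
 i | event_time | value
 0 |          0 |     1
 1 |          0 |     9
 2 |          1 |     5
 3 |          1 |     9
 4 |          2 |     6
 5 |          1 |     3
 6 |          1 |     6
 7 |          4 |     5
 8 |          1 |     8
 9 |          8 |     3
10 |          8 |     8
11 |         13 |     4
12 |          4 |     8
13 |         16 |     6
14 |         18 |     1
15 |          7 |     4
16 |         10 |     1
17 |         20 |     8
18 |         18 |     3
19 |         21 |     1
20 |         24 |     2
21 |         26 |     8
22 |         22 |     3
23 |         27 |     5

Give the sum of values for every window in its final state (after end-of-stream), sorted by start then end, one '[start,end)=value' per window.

i=0 t=0 v=1: → [0,4); WM=−∞
i=1 t=0 v=9: → [0,4); WM=−∞
i=2 t=1 v=5: → [0,5); WM=-1
i=3 t=1 v=9: → [0,5); WM=-1
i=4 t=2 v=6: → [0,6); WM=-1
i=5 t=1 v=3: → [0,6); WM=0
i=6 t=1 v=6: → [0,6); WM=0
i=7 t=4 v=5: → [0,8); WM=0
i=8 t=1 v=8: → [0,8); WM=2
i=9 t=8 v=3: → [8,12); WM=2
i=10 t=8 v=8: → [8,12); WM=2
i=11 t=13 v=4: → [13,17); WM=11
i=12 t=4 v=8: DROP (t<11-2); WM=11
i=13 t=16 v=6: → [13,20); WM=11
i=14 t=18 v=1: → [13,22); WM=16
i=15 t=7 v=4: DROP (t<16-2); WM=16
i=16 t=10 v=1: DROP (t<16-2); WM=16
i=17 t=20 v=8: → [13,24); WM=18
i=18 t=18 v=3: → [13,24); WM=18
i=19 t=21 v=1: → [13,25); WM=18
i=20 t=24 v=2: → [13,28); WM=22
i=21 t=26 v=8: → [13,30); WM=22
i=22 t=22 v=3: → [13,30); WM=22
i=23 t=27 v=5: → [13,31); WM=25

[0,8)=52 [8,12)=11 [13,31)=41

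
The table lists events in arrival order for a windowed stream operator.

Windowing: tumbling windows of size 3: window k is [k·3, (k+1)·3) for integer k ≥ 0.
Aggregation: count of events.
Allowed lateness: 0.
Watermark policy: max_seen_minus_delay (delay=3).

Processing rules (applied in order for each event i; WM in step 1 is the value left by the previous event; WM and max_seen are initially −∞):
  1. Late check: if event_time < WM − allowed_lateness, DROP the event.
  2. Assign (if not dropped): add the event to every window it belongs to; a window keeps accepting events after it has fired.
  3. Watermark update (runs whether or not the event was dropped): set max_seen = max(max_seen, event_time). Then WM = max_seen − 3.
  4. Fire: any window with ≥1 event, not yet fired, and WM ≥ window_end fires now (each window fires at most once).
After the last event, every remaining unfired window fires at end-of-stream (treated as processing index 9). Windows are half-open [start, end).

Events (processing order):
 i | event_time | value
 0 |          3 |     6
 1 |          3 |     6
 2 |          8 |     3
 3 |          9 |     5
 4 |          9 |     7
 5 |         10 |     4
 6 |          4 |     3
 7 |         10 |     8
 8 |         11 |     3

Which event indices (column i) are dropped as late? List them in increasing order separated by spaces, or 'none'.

6

i=0 t=3 v=6: → [3,6); WM=0
i=1 t=3 v=6: → [3,6); WM=0
i=2 t=8 v=3: → [6,9); WM=5
i=3 t=9 v=5: → [9,12); WM=6; [3,6) fires=2
i=4 t=9 v=7: → [9,12); WM=6
i=5 t=10 v=4: → [9,12); WM=7
i=6 t=4 v=3: DROP (t<7-0); WM=7
i=7 t=10 v=8: → [9,12); WM=7
i=8 t=11 v=3: → [9,12); WM=8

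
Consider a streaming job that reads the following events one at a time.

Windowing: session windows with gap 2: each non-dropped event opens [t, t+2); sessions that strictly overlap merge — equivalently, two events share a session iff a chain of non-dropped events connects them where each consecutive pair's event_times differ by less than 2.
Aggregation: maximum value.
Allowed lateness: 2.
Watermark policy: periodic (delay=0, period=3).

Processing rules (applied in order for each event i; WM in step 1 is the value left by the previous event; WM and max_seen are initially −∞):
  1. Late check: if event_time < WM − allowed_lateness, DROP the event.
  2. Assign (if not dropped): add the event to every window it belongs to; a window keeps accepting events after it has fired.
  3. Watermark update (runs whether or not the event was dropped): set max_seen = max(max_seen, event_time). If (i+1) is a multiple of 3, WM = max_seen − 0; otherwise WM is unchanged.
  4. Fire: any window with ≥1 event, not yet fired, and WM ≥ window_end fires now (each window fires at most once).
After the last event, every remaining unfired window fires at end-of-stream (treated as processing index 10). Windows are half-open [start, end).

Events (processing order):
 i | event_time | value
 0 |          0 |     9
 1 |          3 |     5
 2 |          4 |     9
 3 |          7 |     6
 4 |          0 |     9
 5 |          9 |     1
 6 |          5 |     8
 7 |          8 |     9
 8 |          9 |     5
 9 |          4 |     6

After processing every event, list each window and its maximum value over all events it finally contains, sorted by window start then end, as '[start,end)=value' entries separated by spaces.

[0,2)=9 [3,6)=9 [7,11)=9

i=0 t=0 v=9: → [0,2); WM=−∞
i=1 t=3 v=5: → [3,5); WM=−∞
i=2 t=4 v=9: → [3,6); WM=4
i=3 t=7 v=6: → [7,9); WM=4
i=4 t=0 v=9: DROP (t<4-2); WM=4
i=5 t=9 v=1: → [9,11); WM=9
i=6 t=5 v=8: DROP (t<9-2); WM=9
i=7 t=8 v=9: → [7,11); WM=9
i=8 t=9 v=5: → [7,11); WM=9
i=9 t=4 v=6: DROP (t<9-2); WM=9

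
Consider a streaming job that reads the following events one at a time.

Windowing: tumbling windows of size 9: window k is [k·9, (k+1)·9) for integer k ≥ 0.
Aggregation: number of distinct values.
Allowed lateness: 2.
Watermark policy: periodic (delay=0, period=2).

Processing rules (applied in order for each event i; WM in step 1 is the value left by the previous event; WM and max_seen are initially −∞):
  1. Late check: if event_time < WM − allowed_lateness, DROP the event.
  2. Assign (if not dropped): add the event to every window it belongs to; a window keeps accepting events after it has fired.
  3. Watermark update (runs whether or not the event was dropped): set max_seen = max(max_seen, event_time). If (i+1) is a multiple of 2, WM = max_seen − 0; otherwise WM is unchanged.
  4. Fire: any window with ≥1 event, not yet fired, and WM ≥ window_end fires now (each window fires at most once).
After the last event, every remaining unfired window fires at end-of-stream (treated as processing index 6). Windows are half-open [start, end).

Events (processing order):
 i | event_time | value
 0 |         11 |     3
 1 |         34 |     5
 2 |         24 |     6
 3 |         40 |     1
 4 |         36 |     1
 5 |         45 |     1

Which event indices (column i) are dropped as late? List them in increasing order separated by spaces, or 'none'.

i=0 t=11 v=3: → [9,18); WM=−∞
i=1 t=34 v=5: → [27,36); WM=34; [9,18) fires=1
i=2 t=24 v=6: DROP (t<34-2); WM=34
i=3 t=40 v=1: → [36,45); WM=40; [27,36) fires=1
i=4 t=36 v=1: DROP (t<40-2); WM=40
i=5 t=45 v=1: → [45,54); WM=45; [36,45) fires=1

2 4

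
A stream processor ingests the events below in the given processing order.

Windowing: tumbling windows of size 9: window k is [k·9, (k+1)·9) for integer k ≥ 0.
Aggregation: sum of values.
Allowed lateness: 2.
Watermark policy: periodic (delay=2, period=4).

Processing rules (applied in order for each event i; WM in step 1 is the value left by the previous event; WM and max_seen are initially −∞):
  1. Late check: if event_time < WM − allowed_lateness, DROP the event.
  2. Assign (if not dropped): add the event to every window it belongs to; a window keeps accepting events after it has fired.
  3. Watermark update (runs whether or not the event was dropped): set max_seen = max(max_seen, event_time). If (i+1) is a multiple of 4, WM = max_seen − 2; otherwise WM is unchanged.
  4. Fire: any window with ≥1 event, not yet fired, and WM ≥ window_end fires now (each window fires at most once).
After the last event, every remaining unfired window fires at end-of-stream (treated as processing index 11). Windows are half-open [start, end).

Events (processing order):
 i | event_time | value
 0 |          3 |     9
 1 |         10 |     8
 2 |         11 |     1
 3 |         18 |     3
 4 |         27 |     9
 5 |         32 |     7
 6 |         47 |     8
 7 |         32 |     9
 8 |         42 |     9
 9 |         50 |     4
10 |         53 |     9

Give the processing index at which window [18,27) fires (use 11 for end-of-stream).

i=0 t=3 v=9: → [0,9); WM=−∞
i=1 t=10 v=8: → [9,18); WM=−∞
i=2 t=11 v=1: → [9,18); WM=−∞
i=3 t=18 v=3: → [18,27); WM=16; [0,9) fires=9
i=4 t=27 v=9: → [27,36); WM=16
i=5 t=32 v=7: → [27,36); WM=16
i=6 t=47 v=8: → [45,54); WM=16
i=7 t=32 v=9: → [27,36); WM=45; [9,18) fires=9 [18,27) fires=3 [27,36) fires=25
i=8 t=42 v=9: DROP (t<45-2); WM=45
i=9 t=50 v=4: → [45,54); WM=45
i=10 t=53 v=9: → [45,54); WM=45

7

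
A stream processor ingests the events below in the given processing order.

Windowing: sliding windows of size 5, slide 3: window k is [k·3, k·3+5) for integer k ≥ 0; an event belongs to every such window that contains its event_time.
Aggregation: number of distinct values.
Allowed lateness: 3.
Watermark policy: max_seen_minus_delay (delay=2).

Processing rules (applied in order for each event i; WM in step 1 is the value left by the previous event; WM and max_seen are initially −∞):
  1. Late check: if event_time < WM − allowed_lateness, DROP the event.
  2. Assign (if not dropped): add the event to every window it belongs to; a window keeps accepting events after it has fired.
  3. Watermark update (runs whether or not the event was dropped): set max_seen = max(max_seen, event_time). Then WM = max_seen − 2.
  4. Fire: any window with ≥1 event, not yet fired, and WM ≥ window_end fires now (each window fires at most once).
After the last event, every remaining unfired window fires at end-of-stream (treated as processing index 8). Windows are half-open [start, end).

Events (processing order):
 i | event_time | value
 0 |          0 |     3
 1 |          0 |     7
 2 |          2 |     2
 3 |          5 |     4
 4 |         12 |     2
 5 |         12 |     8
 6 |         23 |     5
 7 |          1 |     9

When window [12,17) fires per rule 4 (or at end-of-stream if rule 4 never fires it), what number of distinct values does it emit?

i=0 t=0 v=3: → [0,5); WM=-2
i=1 t=0 v=7: → [0,5); WM=-2
i=2 t=2 v=2: → [0,5); WM=0
i=3 t=5 v=4: → [3,8); WM=3
i=4 t=12 v=2: → [12,17),[9,14); WM=10; [0,5) fires=3 [3,8) fires=1
i=5 t=12 v=8: → [12,17),[9,14); WM=10
i=6 t=23 v=5: → [21,26); WM=21; [9,14) fires=2 [12,17) fires=2
i=7 t=1 v=9: DROP (t<21-3); WM=21

2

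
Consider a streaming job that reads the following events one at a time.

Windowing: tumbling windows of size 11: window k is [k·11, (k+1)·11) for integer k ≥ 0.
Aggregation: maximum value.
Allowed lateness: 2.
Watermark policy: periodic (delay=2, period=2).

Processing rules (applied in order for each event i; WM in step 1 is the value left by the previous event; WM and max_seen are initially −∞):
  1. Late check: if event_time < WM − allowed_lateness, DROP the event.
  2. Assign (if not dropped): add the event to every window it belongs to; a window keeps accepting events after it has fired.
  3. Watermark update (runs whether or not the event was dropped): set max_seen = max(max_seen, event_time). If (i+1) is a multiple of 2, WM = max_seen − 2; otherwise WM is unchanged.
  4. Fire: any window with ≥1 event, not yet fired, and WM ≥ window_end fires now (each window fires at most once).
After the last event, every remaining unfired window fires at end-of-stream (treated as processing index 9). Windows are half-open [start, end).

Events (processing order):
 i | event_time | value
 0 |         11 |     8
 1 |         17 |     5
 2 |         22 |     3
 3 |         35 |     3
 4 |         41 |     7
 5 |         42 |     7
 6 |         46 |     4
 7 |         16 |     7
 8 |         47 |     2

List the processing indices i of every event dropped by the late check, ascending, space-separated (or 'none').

7

i=0 t=11 v=8: → [11,22); WM=−∞
i=1 t=17 v=5: → [11,22); WM=15
i=2 t=22 v=3: → [22,33); WM=15
i=3 t=35 v=3: → [33,44); WM=33; [11,22) fires=8 [22,33) fires=3
i=4 t=41 v=7: → [33,44); WM=33
i=5 t=42 v=7: → [33,44); WM=40
i=6 t=46 v=4: → [44,55); WM=40
i=7 t=16 v=7: DROP (t<40-2); WM=44; [33,44) fires=7
i=8 t=47 v=2: → [44,55); WM=44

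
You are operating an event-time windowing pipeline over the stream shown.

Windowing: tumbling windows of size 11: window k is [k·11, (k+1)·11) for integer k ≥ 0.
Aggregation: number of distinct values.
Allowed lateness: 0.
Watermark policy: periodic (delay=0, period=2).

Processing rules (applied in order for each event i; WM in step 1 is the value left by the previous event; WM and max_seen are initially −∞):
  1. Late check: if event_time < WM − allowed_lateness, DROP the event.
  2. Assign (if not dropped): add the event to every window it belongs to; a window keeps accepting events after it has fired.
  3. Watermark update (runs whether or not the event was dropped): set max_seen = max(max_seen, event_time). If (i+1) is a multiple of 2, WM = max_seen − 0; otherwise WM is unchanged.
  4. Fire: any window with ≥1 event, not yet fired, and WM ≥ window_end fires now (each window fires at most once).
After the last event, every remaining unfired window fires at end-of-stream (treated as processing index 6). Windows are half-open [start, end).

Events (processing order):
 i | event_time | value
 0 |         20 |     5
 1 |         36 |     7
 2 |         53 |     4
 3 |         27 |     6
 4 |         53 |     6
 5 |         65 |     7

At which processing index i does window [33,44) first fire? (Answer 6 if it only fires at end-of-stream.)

3

i=0 t=20 v=5: → [11,22); WM=−∞
i=1 t=36 v=7: → [33,44); WM=36; [11,22) fires=1
i=2 t=53 v=4: → [44,55); WM=36
i=3 t=27 v=6: DROP (t<36-0); WM=53; [33,44) fires=1
i=4 t=53 v=6: → [44,55); WM=53
i=5 t=65 v=7: → [55,66); WM=65; [44,55) fires=2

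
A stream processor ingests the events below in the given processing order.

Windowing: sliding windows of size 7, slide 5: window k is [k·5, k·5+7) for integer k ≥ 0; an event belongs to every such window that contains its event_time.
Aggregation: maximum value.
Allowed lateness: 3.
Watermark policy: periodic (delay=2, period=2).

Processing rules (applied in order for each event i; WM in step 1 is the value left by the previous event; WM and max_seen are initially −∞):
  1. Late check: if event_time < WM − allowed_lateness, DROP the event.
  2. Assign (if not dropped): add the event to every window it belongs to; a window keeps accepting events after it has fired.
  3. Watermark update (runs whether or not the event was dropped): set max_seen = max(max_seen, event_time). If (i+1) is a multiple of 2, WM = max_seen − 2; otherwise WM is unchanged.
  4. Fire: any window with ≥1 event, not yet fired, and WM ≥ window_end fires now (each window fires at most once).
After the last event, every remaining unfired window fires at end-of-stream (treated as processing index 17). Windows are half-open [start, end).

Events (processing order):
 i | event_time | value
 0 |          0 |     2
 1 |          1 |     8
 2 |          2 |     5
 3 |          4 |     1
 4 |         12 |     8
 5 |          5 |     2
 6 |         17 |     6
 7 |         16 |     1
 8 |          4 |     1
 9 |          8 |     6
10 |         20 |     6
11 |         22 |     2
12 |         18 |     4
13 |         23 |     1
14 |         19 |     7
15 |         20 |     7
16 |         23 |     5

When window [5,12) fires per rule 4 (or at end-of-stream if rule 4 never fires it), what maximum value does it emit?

2

i=0 t=0 v=2: → [0,7); WM=−∞
i=1 t=1 v=8: → [0,7); WM=-1
i=2 t=2 v=5: → [0,7); WM=-1
i=3 t=4 v=1: → [0,7); WM=2
i=4 t=12 v=8: → [10,17); WM=2
i=5 t=5 v=2: → [5,12),[0,7); WM=10; [0,7) fires=8
i=6 t=17 v=6: → [15,22); WM=10
i=7 t=16 v=1: → [15,22),[10,17); WM=15; [5,12) fires=2
i=8 t=4 v=1: DROP (t<15-3); WM=15
i=9 t=8 v=6: DROP (t<15-3); WM=15
i=10 t=20 v=6: → [20,27),[15,22); WM=15
i=11 t=22 v=2: → [20,27); WM=20; [10,17) fires=8
i=12 t=18 v=4: → [15,22); WM=20
i=13 t=23 v=1: → [20,27); WM=21
i=14 t=19 v=7: → [15,22); WM=21
i=15 t=20 v=7: → [20,27),[15,22); WM=21
i=16 t=23 v=5: → [20,27); WM=21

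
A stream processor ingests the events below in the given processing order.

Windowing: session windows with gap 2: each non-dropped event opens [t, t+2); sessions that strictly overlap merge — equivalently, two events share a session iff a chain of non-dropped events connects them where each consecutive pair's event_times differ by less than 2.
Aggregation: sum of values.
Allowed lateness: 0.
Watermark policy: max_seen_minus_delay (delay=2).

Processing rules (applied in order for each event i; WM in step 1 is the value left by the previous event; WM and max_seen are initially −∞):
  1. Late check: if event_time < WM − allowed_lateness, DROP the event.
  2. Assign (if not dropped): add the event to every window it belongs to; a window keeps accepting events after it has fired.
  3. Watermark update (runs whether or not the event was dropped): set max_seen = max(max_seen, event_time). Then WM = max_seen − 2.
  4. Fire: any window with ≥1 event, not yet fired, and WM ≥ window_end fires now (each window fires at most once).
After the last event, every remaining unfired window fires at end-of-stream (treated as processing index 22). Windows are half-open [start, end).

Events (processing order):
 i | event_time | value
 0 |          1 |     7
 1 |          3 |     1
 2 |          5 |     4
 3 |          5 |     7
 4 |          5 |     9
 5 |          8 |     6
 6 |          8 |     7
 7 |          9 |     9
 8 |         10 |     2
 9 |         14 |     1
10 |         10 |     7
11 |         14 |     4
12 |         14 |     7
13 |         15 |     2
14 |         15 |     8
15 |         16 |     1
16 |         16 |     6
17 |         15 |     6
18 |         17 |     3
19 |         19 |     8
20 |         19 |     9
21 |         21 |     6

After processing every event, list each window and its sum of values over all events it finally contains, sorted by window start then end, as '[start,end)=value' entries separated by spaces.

i=0 t=1 v=7: → [1,3); WM=-1
i=1 t=3 v=1: → [3,5); WM=1
i=2 t=5 v=4: → [5,7); WM=3
i=3 t=5 v=7: → [5,7); WM=3
i=4 t=5 v=9: → [5,7); WM=3
i=5 t=8 v=6: → [8,10); WM=6
i=6 t=8 v=7: → [8,10); WM=6
i=7 t=9 v=9: → [8,11); WM=7
i=8 t=10 v=2: → [8,12); WM=8
i=9 t=14 v=1: → [14,16); WM=12
i=10 t=10 v=7: DROP (t<12-0); WM=12
i=11 t=14 v=4: → [14,16); WM=12
i=12 t=14 v=7: → [14,16); WM=12
i=13 t=15 v=2: → [14,17); WM=13
i=14 t=15 v=8: → [14,17); WM=13
i=15 t=16 v=1: → [14,18); WM=14
i=16 t=16 v=6: → [14,18); WM=14
i=17 t=15 v=6: → [14,18); WM=14
i=18 t=17 v=3: → [14,19); WM=15
i=19 t=19 v=8: → [19,21); WM=17
i=20 t=19 v=9: → [19,21); WM=17
i=21 t=21 v=6: → [21,23); WM=19

[1,3)=7 [3,5)=1 [5,7)=20 [8,12)=24 [14,19)=38 [19,21)=17 [21,23)=6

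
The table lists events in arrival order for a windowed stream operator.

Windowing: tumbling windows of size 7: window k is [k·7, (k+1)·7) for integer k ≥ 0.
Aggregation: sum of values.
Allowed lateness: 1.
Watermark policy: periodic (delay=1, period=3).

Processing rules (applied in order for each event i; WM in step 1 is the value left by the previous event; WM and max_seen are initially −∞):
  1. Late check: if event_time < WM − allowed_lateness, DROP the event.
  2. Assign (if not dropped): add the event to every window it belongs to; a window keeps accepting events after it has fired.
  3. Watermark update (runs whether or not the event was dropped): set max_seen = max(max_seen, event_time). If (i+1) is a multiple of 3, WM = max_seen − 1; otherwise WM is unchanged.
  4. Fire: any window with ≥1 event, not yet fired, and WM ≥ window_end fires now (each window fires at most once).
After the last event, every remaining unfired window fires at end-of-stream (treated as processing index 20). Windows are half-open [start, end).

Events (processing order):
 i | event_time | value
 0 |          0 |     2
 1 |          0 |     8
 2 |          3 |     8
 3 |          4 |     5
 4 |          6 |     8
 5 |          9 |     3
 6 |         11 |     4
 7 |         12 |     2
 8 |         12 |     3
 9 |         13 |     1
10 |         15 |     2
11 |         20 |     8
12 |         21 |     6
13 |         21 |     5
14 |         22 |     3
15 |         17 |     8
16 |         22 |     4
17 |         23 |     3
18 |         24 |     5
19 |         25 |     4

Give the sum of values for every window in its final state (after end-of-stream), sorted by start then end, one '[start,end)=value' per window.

i=0 t=0 v=2: → [0,7); WM=−∞
i=1 t=0 v=8: → [0,7); WM=−∞
i=2 t=3 v=8: → [0,7); WM=2
i=3 t=4 v=5: → [0,7); WM=2
i=4 t=6 v=8: → [0,7); WM=2
i=5 t=9 v=3: → [7,14); WM=8; [0,7) fires=31
i=6 t=11 v=4: → [7,14); WM=8
i=7 t=12 v=2: → [7,14); WM=8
i=8 t=12 v=3: → [7,14); WM=11
i=9 t=13 v=1: → [7,14); WM=11
i=10 t=15 v=2: → [14,21); WM=11
i=11 t=20 v=8: → [14,21); WM=19; [7,14) fires=13
i=12 t=21 v=6: → [21,28); WM=19
i=13 t=21 v=5: → [21,28); WM=19
i=14 t=22 v=3: → [21,28); WM=21; [14,21) fires=10
i=15 t=17 v=8: DROP (t<21-1); WM=21
i=16 t=22 v=4: → [21,28); WM=21
i=17 t=23 v=3: → [21,28); WM=22
i=18 t=24 v=5: → [21,28); WM=22
i=19 t=25 v=4: → [21,28); WM=22

[0,7)=31 [7,14)=13 [14,21)=10 [21,28)=30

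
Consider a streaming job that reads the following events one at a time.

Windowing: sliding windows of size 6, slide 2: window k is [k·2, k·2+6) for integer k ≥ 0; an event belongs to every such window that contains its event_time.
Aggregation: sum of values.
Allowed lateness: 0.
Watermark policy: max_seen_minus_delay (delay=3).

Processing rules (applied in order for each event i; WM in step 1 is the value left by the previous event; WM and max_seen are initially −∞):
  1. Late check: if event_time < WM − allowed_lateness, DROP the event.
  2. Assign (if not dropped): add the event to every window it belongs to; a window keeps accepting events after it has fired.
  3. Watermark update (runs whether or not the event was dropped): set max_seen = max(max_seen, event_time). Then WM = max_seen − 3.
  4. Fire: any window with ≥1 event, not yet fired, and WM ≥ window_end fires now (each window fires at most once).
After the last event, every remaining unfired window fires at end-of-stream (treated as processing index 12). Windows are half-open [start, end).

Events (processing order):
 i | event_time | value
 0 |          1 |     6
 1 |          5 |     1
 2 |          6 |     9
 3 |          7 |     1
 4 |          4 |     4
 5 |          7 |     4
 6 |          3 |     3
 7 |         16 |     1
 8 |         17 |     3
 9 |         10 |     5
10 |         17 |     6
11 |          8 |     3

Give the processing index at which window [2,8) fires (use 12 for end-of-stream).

i=0 t=1 v=6: → [0,6); WM=-2
i=1 t=5 v=1: → [4,10),[2,8),[0,6); WM=2
i=2 t=6 v=9: → [6,12),[4,10),[2,8); WM=3
i=3 t=7 v=1: → [6,12),[4,10),[2,8); WM=4
i=4 t=4 v=4: → [4,10),[2,8),[0,6); WM=4
i=5 t=7 v=4: → [6,12),[4,10),[2,8); WM=4
i=6 t=3 v=3: DROP (t<4-0); WM=4
i=7 t=16 v=1: → [16,22),[14,20),[12,18); WM=13; [0,6) fires=11 [2,8) fires=19 [4,10) fires=19 [6,12) fires=14
i=8 t=17 v=3: → [16,22),[14,20),[12,18); WM=14
i=9 t=10 v=5: DROP (t<14-0); WM=14
i=10 t=17 v=6: → [16,22),[14,20),[12,18); WM=14
i=11 t=8 v=3: DROP (t<14-0); WM=14

7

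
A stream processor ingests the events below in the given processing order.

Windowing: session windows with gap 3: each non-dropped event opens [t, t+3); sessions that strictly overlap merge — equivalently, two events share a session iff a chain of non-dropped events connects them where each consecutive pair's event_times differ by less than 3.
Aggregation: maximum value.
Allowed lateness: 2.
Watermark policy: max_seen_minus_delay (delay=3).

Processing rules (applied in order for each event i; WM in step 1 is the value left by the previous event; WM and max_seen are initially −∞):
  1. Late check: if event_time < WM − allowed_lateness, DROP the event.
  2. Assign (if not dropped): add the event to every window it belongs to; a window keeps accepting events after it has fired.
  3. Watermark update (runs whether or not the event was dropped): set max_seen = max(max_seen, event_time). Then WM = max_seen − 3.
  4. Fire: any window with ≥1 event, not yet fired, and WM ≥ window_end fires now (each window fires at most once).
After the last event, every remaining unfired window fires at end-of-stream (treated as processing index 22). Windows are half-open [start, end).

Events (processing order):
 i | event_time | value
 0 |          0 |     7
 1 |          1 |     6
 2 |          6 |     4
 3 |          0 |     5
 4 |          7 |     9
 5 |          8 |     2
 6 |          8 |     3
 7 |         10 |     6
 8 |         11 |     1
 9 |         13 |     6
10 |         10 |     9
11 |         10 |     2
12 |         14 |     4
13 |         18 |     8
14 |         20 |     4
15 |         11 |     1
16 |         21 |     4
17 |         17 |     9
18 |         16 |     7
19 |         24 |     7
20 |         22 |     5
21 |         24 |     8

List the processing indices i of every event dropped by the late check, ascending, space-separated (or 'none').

3 15

i=0 t=0 v=7: → [0,3); WM=-3
i=1 t=1 v=6: → [0,4); WM=-2
i=2 t=6 v=4: → [6,9); WM=3
i=3 t=0 v=5: DROP (t<3-2); WM=3
i=4 t=7 v=9: → [6,10); WM=4
i=5 t=8 v=2: → [6,11); WM=5
i=6 t=8 v=3: → [6,11); WM=5
i=7 t=10 v=6: → [6,13); WM=7
i=8 t=11 v=1: → [6,14); WM=8
i=9 t=13 v=6: → [6,16); WM=10
i=10 t=10 v=9: → [6,16); WM=10
i=11 t=10 v=2: → [6,16); WM=10
i=12 t=14 v=4: → [6,17); WM=11
i=13 t=18 v=8: → [18,21); WM=15
i=14 t=20 v=4: → [18,23); WM=17
i=15 t=11 v=1: DROP (t<17-2); WM=17
i=16 t=21 v=4: → [18,24); WM=18
i=17 t=17 v=9: → [17,24); WM=18
i=18 t=16 v=7: → [6,24); WM=18
i=19 t=24 v=7: → [24,27); WM=21
i=20 t=22 v=5: → [6,27); WM=21
i=21 t=24 v=8: → [6,27); WM=21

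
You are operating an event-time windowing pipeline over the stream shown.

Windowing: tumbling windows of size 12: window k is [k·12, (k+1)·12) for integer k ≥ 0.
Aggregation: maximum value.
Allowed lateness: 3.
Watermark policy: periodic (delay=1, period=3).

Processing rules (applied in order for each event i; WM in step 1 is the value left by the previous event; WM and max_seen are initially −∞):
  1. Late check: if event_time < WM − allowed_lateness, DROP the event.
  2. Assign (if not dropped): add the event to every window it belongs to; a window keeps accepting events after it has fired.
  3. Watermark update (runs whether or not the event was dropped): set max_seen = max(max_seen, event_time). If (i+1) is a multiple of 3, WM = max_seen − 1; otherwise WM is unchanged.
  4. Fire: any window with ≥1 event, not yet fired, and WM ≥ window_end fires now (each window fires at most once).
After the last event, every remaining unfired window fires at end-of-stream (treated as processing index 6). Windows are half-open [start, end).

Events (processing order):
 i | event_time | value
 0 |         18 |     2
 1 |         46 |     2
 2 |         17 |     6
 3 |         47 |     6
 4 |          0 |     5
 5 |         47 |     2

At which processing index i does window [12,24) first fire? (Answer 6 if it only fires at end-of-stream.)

i=0 t=18 v=2: → [12,24); WM=−∞
i=1 t=46 v=2: → [36,48); WM=−∞
i=2 t=17 v=6: → [12,24); WM=45; [12,24) fires=6
i=3 t=47 v=6: → [36,48); WM=45
i=4 t=0 v=5: DROP (t<45-3); WM=45
i=5 t=47 v=2: → [36,48); WM=46

2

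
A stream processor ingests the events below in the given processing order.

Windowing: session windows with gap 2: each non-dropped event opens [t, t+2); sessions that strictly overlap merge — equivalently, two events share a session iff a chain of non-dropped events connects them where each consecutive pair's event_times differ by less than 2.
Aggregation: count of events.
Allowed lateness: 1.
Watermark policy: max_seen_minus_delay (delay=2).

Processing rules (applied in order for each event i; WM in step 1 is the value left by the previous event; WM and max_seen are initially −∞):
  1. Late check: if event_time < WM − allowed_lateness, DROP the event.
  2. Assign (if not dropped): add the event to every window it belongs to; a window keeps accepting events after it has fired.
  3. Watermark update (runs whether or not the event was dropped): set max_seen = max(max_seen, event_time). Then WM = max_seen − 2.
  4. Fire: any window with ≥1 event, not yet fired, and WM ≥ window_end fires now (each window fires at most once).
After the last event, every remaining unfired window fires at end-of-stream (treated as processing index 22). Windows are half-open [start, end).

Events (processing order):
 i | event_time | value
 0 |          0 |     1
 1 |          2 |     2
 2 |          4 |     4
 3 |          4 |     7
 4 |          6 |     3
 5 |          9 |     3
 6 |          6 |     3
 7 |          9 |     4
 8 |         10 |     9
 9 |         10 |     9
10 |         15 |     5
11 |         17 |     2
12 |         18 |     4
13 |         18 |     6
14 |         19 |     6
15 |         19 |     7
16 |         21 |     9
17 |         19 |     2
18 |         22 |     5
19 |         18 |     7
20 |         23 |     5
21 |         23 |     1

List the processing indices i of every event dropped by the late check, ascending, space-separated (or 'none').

19

i=0 t=0 v=1: → [0,2); WM=-2
i=1 t=2 v=2: → [2,4); WM=0
i=2 t=4 v=4: → [4,6); WM=2
i=3 t=4 v=7: → [4,6); WM=2
i=4 t=6 v=3: → [6,8); WM=4
i=5 t=9 v=3: → [9,11); WM=7
i=6 t=6 v=3: → [6,8); WM=7
i=7 t=9 v=4: → [9,11); WM=7
i=8 t=10 v=9: → [9,12); WM=8
i=9 t=10 v=9: → [9,12); WM=8
i=10 t=15 v=5: → [15,17); WM=13
i=11 t=17 v=2: → [17,19); WM=15
i=12 t=18 v=4: → [17,20); WM=16
i=13 t=18 v=6: → [17,20); WM=16
i=14 t=19 v=6: → [17,21); WM=17
i=15 t=19 v=7: → [17,21); WM=17
i=16 t=21 v=9: → [21,23); WM=19
i=17 t=19 v=2: → [17,21); WM=19
i=18 t=22 v=5: → [21,24); WM=20
i=19 t=18 v=7: DROP (t<20-1); WM=20
i=20 t=23 v=5: → [21,25); WM=21
i=21 t=23 v=1: → [21,25); WM=21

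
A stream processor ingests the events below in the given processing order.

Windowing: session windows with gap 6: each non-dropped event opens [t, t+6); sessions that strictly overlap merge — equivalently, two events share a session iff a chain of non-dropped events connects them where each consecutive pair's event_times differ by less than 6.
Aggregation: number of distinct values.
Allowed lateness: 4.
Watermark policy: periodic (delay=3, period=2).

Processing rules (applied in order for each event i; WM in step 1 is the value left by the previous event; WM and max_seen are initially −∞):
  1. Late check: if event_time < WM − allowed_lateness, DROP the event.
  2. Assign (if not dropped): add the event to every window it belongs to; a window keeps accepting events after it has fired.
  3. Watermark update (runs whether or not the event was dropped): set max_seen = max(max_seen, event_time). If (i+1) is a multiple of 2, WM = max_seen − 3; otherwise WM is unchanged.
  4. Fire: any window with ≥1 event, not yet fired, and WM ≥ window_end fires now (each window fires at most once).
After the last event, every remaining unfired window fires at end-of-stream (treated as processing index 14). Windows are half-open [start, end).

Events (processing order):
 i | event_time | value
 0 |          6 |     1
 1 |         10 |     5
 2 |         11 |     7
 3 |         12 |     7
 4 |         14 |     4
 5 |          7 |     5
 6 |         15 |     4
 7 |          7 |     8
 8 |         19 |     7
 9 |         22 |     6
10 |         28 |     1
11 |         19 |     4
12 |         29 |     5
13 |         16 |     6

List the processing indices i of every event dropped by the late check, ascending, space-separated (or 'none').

13

i=0 t=6 v=1: → [6,12); WM=−∞
i=1 t=10 v=5: → [6,16); WM=7
i=2 t=11 v=7: → [6,17); WM=7
i=3 t=12 v=7: → [6,18); WM=9
i=4 t=14 v=4: → [6,20); WM=9
i=5 t=7 v=5: → [6,20); WM=11
i=6 t=15 v=4: → [6,21); WM=11
i=7 t=7 v=8: → [6,21); WM=12
i=8 t=19 v=7: → [6,25); WM=12
i=9 t=22 v=6: → [6,28); WM=19
i=10 t=28 v=1: → [28,34); WM=19
i=11 t=19 v=4: → [6,28); WM=25
i=12 t=29 v=5: → [28,35); WM=25
i=13 t=16 v=6: DROP (t<25-4); WM=26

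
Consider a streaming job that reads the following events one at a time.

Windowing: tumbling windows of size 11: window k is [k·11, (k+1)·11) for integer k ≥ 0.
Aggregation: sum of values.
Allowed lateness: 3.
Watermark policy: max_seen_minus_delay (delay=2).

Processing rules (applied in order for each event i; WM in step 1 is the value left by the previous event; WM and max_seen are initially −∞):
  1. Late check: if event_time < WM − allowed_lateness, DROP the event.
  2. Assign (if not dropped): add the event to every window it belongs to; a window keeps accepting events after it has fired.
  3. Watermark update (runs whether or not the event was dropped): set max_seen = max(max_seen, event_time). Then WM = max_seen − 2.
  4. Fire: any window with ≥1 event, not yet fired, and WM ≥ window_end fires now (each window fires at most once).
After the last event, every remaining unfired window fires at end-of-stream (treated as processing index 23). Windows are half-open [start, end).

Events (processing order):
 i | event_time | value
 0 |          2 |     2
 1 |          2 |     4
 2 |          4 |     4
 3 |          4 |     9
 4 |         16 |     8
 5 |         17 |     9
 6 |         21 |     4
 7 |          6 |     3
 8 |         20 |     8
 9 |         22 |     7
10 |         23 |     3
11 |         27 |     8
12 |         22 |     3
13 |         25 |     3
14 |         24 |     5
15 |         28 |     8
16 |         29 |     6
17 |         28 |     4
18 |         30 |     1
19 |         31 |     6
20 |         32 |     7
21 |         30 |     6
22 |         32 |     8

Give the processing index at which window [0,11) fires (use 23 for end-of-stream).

i=0 t=2 v=2: → [0,11); WM=0
i=1 t=2 v=4: → [0,11); WM=0
i=2 t=4 v=4: → [0,11); WM=2
i=3 t=4 v=9: → [0,11); WM=2
i=4 t=16 v=8: → [11,22); WM=14; [0,11) fires=19
i=5 t=17 v=9: → [11,22); WM=15
i=6 t=21 v=4: → [11,22); WM=19
i=7 t=6 v=3: DROP (t<19-3); WM=19
i=8 t=20 v=8: → [11,22); WM=19
i=9 t=22 v=7: → [22,33); WM=20
i=10 t=23 v=3: → [22,33); WM=21
i=11 t=27 v=8: → [22,33); WM=25; [11,22) fires=29
i=12 t=22 v=3: → [22,33); WM=25
i=13 t=25 v=3: → [22,33); WM=25
i=14 t=24 v=5: → [22,33); WM=25
i=15 t=28 v=8: → [22,33); WM=26
i=16 t=29 v=6: → [22,33); WM=27
i=17 t=28 v=4: → [22,33); WM=27
i=18 t=30 v=1: → [22,33); WM=28
i=19 t=31 v=6: → [22,33); WM=29
i=20 t=32 v=7: → [22,33); WM=30
i=21 t=30 v=6: → [22,33); WM=30
i=22 t=32 v=8: → [22,33); WM=30

4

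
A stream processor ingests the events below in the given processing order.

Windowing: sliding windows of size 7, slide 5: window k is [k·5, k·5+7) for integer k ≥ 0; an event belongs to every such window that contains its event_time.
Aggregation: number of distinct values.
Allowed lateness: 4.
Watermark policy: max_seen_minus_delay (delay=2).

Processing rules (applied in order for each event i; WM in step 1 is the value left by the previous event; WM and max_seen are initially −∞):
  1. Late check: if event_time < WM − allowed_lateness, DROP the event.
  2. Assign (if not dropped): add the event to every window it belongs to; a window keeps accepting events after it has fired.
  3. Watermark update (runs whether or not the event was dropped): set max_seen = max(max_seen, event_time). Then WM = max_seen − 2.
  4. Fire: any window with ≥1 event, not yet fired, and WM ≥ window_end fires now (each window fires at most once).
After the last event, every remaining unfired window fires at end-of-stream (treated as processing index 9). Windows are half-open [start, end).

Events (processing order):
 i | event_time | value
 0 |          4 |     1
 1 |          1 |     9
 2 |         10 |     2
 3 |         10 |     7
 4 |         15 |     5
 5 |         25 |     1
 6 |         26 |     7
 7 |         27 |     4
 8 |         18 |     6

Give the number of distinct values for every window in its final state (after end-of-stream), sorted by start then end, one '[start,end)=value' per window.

i=0 t=4 v=1: → [0,7); WM=2
i=1 t=1 v=9: → [0,7); WM=2
i=2 t=10 v=2: → [10,17),[5,12); WM=8; [0,7) fires=2
i=3 t=10 v=7: → [10,17),[5,12); WM=8
i=4 t=15 v=5: → [15,22),[10,17); WM=13; [5,12) fires=2
i=5 t=25 v=1: → [25,32),[20,27); WM=23; [10,17) fires=3 [15,22) fires=1
i=6 t=26 v=7: → [25,32),[20,27); WM=24
i=7 t=27 v=4: → [25,32); WM=25
i=8 t=18 v=6: DROP (t<25-4); WM=25

[0,7)=2 [5,12)=2 [10,17)=3 [15,22)=1 [20,27)=2 [25,32)=3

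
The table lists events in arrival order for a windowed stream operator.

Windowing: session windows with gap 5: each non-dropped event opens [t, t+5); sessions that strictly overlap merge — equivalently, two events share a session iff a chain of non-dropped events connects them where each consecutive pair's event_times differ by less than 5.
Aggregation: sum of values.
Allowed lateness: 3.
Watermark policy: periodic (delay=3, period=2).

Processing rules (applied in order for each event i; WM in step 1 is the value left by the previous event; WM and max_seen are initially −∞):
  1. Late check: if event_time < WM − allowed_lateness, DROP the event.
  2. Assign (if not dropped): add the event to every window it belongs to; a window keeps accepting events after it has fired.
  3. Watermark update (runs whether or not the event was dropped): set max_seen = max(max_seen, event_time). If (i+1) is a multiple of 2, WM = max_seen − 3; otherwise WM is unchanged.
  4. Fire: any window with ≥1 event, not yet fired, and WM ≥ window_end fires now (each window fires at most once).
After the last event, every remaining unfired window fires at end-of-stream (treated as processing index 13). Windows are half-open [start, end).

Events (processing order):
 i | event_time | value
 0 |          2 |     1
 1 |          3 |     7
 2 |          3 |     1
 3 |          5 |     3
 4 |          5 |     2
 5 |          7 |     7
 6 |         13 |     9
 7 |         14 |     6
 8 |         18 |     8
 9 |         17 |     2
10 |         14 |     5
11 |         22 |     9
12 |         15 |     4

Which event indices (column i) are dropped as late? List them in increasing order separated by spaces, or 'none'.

i=0 t=2 v=1: → [2,7); WM=−∞
i=1 t=3 v=7: → [2,8); WM=0
i=2 t=3 v=1: → [2,8); WM=0
i=3 t=5 v=3: → [2,10); WM=2
i=4 t=5 v=2: → [2,10); WM=2
i=5 t=7 v=7: → [2,12); WM=4
i=6 t=13 v=9: → [13,18); WM=4
i=7 t=14 v=6: → [13,19); WM=11
i=8 t=18 v=8: → [13,23); WM=11
i=9 t=17 v=2: → [13,23); WM=15
i=10 t=14 v=5: → [13,23); WM=15
i=11 t=22 v=9: → [13,27); WM=19
i=12 t=15 v=4: DROP (t<19-3); WM=19

12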